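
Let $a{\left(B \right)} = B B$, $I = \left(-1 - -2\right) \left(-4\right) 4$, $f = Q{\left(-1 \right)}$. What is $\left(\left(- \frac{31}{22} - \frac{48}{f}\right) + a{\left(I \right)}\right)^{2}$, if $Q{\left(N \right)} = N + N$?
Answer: $\frac{37564641}{484} \approx 77613.0$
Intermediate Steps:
$Q{\left(N \right)} = 2 N$
$f = -2$ ($f = 2 \left(-1\right) = -2$)
$I = -16$ ($I = \left(-1 + 2\right) \left(-4\right) 4 = 1 \left(-4\right) 4 = \left(-4\right) 4 = -16$)
$a{\left(B \right)} = B^{2}$
$\left(\left(- \frac{31}{22} - \frac{48}{f}\right) + a{\left(I \right)}\right)^{2} = \left(\left(- \frac{31}{22} - \frac{48}{-2}\right) + \left(-16\right)^{2}\right)^{2} = \left(\left(\left(-31\right) \frac{1}{22} - -24\right) + 256\right)^{2} = \left(\left(- \frac{31}{22} + 24\right) + 256\right)^{2} = \left(\frac{497}{22} + 256\right)^{2} = \left(\frac{6129}{22}\right)^{2} = \frac{37564641}{484}$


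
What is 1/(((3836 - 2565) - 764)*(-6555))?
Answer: -1/3323385 ≈ -3.0090e-7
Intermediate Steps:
1/(((3836 - 2565) - 764)*(-6555)) = -1/6555/(1271 - 764) = -1/6555/507 = (1/507)*(-1/6555) = -1/3323385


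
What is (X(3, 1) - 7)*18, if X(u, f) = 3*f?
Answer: -72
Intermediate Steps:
(X(3, 1) - 7)*18 = (3*1 - 7)*18 = (3 - 7)*18 = -4*18 = -72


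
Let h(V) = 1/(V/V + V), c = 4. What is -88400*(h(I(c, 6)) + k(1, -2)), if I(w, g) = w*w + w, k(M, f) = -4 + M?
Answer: 5480800/21 ≈ 2.6099e+5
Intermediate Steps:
I(w, g) = w + w**2 (I(w, g) = w**2 + w = w + w**2)
h(V) = 1/(1 + V)
-88400*(h(I(c, 6)) + k(1, -2)) = -88400*(1/(1 + 4*(1 + 4)) + (-4 + 1)) = -88400*(1/(1 + 4*5) - 3) = -88400*(1/(1 + 20) - 3) = -88400*(1/21 - 3) = -88400*(-62/21) = 5480800/21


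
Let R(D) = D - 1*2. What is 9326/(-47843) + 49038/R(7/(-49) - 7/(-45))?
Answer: -369517611893/14974859 ≈ -24676.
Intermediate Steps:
R(D) = -2 + D (R(D) = D - 2 = -2 + D)
9326/(-47843) + 49038/R(7/(-49) - 7/(-45)) = 9326/(-47843) + 49038/(-2 + (7/(-49) - 7/(-45))) = 9326*(-1/47843) + 49038/(-2 + (7*(-1/49) - 7*(-1/45))) = -9326/47843 + 49038/(-2 + (-⅐ + 7/45)) = -9326/47843 + 49038/(-2 + 4/315) = -9326/47843 + 49038/(-626/315) = -9326/47843 + 49038*(-315/626) = -9326/47843 - 7723485/313 = -369517611893/14974859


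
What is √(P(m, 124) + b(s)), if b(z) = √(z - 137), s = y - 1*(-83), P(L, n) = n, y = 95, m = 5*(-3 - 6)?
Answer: √(124 + √41) ≈ 11.419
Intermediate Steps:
m = -45 (m = 5*(-9) = -45)
s = 178 (s = 95 - 1*(-83) = 95 + 83 = 178)
b(z) = √(-137 + z)
√(P(m, 124) + b(s)) = √(124 + √(-137 + 178)) = √(124 + √41)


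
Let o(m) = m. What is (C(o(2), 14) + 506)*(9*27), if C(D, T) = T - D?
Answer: 125874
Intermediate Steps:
(C(o(2), 14) + 506)*(9*27) = ((14 - 1*2) + 506)*(9*27) = ((14 - 2) + 506)*243 = (12 + 506)*243 = 518*243 = 125874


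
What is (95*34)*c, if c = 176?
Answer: 568480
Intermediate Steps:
(95*34)*c = (95*34)*176 = 3230*176 = 568480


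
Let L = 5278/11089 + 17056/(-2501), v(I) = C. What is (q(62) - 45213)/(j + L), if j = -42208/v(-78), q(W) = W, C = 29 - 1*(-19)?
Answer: 7048025949/138253300 ≈ 50.979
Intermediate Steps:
C = 48 (C = 29 + 19 = 48)
v(I) = 48
j = -2638/3 (j = -42208/48 = -42208*1/48 = -2638/3 ≈ -879.33)
L = -330082/52033 (L = 5278*(1/11089) + 17056*(-1/2501) = 406/853 - 416/61 = -330082/52033 ≈ -6.3437)
(q(62) - 45213)/(j + L) = (62 - 45213)/(-2638/3 - 330082/52033) = -45151/(-138253300/156099) = -45151*(-156099/138253300) = 7048025949/138253300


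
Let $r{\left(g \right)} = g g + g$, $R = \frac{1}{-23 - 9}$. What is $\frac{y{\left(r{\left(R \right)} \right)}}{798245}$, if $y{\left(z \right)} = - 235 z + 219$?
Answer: $\frac{231541}{817402880} \approx 0.00028326$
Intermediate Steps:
$R = - \frac{1}{32}$ ($R = \frac{1}{-32} = - \frac{1}{32} \approx -0.03125$)
$r{\left(g \right)} = g + g^{2}$ ($r{\left(g \right)} = g^{2} + g = g + g^{2}$)
$y{\left(z \right)} = 219 - 235 z$
$\frac{y{\left(r{\left(R \right)} \right)}}{798245} = \frac{219 - 235 \left(- \frac{1 - \frac{1}{32}}{32}\right)}{798245} = \left(219 - 235 \left(\left(- \frac{1}{32}\right) \frac{31}{32}\right)\right) \frac{1}{798245} = \left(219 - - \frac{7285}{1024}\right) \frac{1}{798245} = \left(219 + \frac{7285}{1024}\right) \frac{1}{798245} = \frac{231541}{1024} \cdot \frac{1}{798245} = \frac{231541}{817402880}$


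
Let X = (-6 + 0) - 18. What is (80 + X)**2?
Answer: 3136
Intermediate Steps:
X = -24 (X = -6 - 18 = -24)
(80 + X)**2 = (80 - 24)**2 = 56**2 = 3136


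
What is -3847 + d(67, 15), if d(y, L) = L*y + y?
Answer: -2775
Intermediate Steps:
d(y, L) = y + L*y
-3847 + d(67, 15) = -3847 + 67*(1 + 15) = -3847 + 67*16 = -3847 + 1072 = -2775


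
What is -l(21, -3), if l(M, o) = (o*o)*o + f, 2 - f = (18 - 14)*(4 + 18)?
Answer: 113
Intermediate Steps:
f = -86 (f = 2 - (18 - 14)*(4 + 18) = 2 - 4*22 = 2 - 1*88 = 2 - 88 = -86)
l(M, o) = -86 + o**3 (l(M, o) = (o*o)*o - 86 = o**2*o - 86 = o**3 - 86 = -86 + o**3)
-l(21, -3) = -(-86 + (-3)**3) = -(-86 - 27) = -1*(-113) = 113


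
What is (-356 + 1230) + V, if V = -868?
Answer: 6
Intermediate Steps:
(-356 + 1230) + V = (-356 + 1230) - 868 = 874 - 868 = 6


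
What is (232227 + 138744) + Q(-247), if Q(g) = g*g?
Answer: 431980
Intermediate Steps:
Q(g) = g**2
(232227 + 138744) + Q(-247) = (232227 + 138744) + (-247)**2 = 370971 + 61009 = 431980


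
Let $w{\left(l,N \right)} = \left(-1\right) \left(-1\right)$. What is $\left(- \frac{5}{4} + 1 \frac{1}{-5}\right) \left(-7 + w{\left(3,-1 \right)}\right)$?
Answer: $\frac{87}{10} \approx 8.7$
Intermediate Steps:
$w{\left(l,N \right)} = 1$
$\left(- \frac{5}{4} + 1 \frac{1}{-5}\right) \left(-7 + w{\left(3,-1 \right)}\right) = \left(- \frac{5}{4} + 1 \frac{1}{-5}\right) \left(-7 + 1\right) = \left(\left(-5\right) \frac{1}{4} + 1 \left(- \frac{1}{5}\right)\right) \left(-6\right) = \left(- \frac{5}{4} - \frac{1}{5}\right) \left(-6\right) = \left(- \frac{29}{20}\right) \left(-6\right) = \frac{87}{10}$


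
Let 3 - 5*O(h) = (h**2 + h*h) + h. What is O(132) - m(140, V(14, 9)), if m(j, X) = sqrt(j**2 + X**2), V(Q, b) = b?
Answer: -34977/5 - sqrt(19681) ≈ -7135.7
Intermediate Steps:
O(h) = 3/5 - 2*h**2/5 - h/5 (O(h) = 3/5 - ((h**2 + h*h) + h)/5 = 3/5 - ((h**2 + h**2) + h)/5 = 3/5 - (2*h**2 + h)/5 = 3/5 - (h + 2*h**2)/5 = 3/5 + (-2*h**2/5 - h/5) = 3/5 - 2*h**2/5 - h/5)
m(j, X) = sqrt(X**2 + j**2)
O(132) - m(140, V(14, 9)) = (3/5 - 2/5*132**2 - 1/5*132) - sqrt(9**2 + 140**2) = (3/5 - 2/5*17424 - 132/5) - sqrt(81 + 19600) = (3/5 - 34848/5 - 132/5) - sqrt(19681) = -34977/5 - sqrt(19681)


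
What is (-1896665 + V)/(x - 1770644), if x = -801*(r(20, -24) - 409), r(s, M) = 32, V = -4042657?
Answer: 5939322/1468667 ≈ 4.0440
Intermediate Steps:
x = 301977 (x = -801*(32 - 409) = -801*(-377) = 301977)
(-1896665 + V)/(x - 1770644) = (-1896665 - 4042657)/(301977 - 1770644) = -5939322/(-1468667) = -5939322*(-1/1468667) = 5939322/1468667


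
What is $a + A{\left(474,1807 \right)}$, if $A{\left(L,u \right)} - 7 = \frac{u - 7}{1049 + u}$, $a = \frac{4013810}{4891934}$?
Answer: $\frac{2459759731}{291070073} \approx 8.4507$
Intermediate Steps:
$a = \frac{2006905}{2445967}$ ($a = 4013810 \cdot \frac{1}{4891934} = \frac{2006905}{2445967} \approx 0.8205$)
$A{\left(L,u \right)} = 7 + \frac{-7 + u}{1049 + u}$ ($A{\left(L,u \right)} = 7 + \frac{u - 7}{1049 + u} = 7 + \frac{-7 + u}{1049 + u}$)
$a + A{\left(474,1807 \right)} = \frac{2006905}{2445967} + \frac{8 \left(917 + 1807\right)}{1049 + 1807} = \frac{2006905}{2445967} + 8 \cdot \frac{1}{2856} \cdot 2724 = \frac{2006905}{2445967} + \frac{908}{119} = \frac{2459759731}{291070073}$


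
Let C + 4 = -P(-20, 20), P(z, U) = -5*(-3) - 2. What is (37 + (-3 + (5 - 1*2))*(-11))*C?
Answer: -629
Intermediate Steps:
P(z, U) = 13 (P(z, U) = 15 - 2 = 13)
C = -17 (C = -4 - 1*13 = -4 - 13 = -17)
(37 + (-3 + (5 - 1*2))*(-11))*C = (37 + (-3 + (5 - 1*2))*(-11))*(-17) = (37 + (-3 + (5 - 2))*(-11))*(-17) = (37 + (-3 + 3)*(-11))*(-17) = (37 + 0*(-11))*(-17) = (37 + 0)*(-17) = 37*(-17) = -629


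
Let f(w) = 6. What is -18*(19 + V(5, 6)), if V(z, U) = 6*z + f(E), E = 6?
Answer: -990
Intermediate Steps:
V(z, U) = 6 + 6*z (V(z, U) = 6*z + 6 = 6 + 6*z)
-18*(19 + V(5, 6)) = -18*(19 + (6 + 6*5)) = -18*(19 + (6 + 30)) = -18*(19 + 36) = -18*55 = -990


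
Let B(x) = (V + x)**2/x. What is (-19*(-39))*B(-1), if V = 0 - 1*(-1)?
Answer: 0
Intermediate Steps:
V = 1 (V = 0 + 1 = 1)
B(x) = (1 + x)**2/x
(-19*(-39))*B(-1) = (-19*(-39))*((1 - 1)**2/(-1)) = 741*(-1*0**2) = 741*(-1*0) = 741*0 = 0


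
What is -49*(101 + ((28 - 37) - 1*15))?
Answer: -3773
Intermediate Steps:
-49*(101 + ((28 - 37) - 1*15)) = -49*(101 + (-9 - 15)) = -49*(101 - 24) = -49*77 = -3773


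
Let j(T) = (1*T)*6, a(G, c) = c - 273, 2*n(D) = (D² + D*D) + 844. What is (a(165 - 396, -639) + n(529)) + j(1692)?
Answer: 289503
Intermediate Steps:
n(D) = 422 + D² (n(D) = ((D² + D*D) + 844)/2 = ((D² + D²) + 844)/2 = (2*D² + 844)/2 = (844 + 2*D²)/2 = 422 + D²)
a(G, c) = -273 + c
j(T) = 6*T (j(T) = T*6 = 6*T)
(a(165 - 396, -639) + n(529)) + j(1692) = ((-273 - 639) + (422 + 529²)) + 6*1692 = (-912 + (422 + 279841)) + 10152 = (-912 + 280263) + 10152 = 279351 + 10152 = 289503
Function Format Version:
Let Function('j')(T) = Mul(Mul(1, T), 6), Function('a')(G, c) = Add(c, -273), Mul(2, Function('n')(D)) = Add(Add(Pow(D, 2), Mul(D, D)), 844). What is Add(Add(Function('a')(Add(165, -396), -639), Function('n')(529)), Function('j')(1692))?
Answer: 289503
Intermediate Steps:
Function('n')(D) = Add(422, Pow(D, 2)) (Function('n')(D) = Mul(Rational(1, 2), Add(Add(Pow(D, 2), Mul(D, D)), 844)) = Mul(Rational(1, 2), Add(Add(Pow(D, 2), Pow(D, 2)), 844)) = Mul(Rational(1, 2), Add(Mul(2, Pow(D, 2)), 844)) = Mul(Rational(1, 2), Add(844, Mul(2, Pow(D, 2)))) = Add(422, Pow(D, 2)))
Function('a')(G, c) = Add(-273, c)
Function('j')(T) = Mul(6, T) (Function('j')(T) = Mul(T, 6) = Mul(6, T))
Add(Add(Function('a')(Add(165, -396), -639), Function('n')(529)), Function('j')(1692)) = Add(Add(Add(-273, -639), Add(422, Pow(529, 2))), Mul(6, 1692)) = Add(Add(-912, Add(422, 279841)), 10152) = Add(Add(-912, 280263), 10152) = Add(279351, 10152) = 289503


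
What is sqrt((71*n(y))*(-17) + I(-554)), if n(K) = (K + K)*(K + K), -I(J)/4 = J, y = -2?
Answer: 2*I*sqrt(4274) ≈ 130.75*I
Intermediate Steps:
I(J) = -4*J
n(K) = 4*K**2 (n(K) = (2*K)*(2*K) = 4*K**2)
sqrt((71*n(y))*(-17) + I(-554)) = sqrt((71*(4*(-2)**2))*(-17) - 4*(-554)) = sqrt((71*(4*4))*(-17) + 2216) = sqrt((71*16)*(-17) + 2216) = sqrt(1136*(-17) + 2216) = sqrt(-19312 + 2216) = sqrt(-17096) = 2*I*sqrt(4274)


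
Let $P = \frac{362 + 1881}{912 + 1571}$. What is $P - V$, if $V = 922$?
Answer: $- \frac{2287083}{2483} \approx -921.1$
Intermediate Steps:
$P = \frac{2243}{2483} \approx 0.90334$
$P - V = \frac{2243}{2483} - 922 = - \frac{2287083}{2483}$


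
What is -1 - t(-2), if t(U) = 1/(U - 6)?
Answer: -7/8 ≈ -0.87500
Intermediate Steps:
t(U) = 1/(-6 + U)
-1 - t(-2) = -1 - 1/(-6 - 2) = -1 - 1/(-8) = -1 - 1*(-1/8) = -1 + 1/8 = -7/8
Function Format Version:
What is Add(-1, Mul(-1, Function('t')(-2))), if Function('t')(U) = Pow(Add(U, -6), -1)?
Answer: Rational(-7, 8) ≈ -0.87500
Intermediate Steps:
Function('t')(U) = Pow(Add(-6, U), -1)
Add(-1, Mul(-1, Function('t')(-2))) = Add(-1, Mul(-1, Pow(Add(-6, -2), -1))) = Add(-1, Mul(-1, Pow(-8, -1))) = Add(-1, Mul(-1, Rational(-1, 8))) = Add(-1, Rational(1, 8)) = Rational(-7, 8)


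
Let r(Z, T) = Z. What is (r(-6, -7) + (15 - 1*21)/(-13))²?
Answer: 5184/169 ≈ 30.675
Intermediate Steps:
(r(-6, -7) + (15 - 1*21)/(-13))² = (-6 + (15 - 1*21)/(-13))² = (-6 + (15 - 21)*(-1/13))² = (-6 - 6*(-1/13))² = (-6 + 6/13)² = (-72/13)² = 5184/169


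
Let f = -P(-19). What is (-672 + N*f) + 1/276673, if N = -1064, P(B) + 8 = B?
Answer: -8134186199/276673 ≈ -29400.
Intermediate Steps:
P(B) = -8 + B
f = 27 (f = -(-8 - 19) = -1*(-27) = 27)
(-672 + N*f) + 1/276673 = (-672 - 1064*27) + 1/276673 = (-672 - 28728) + 1/276673 = -29400 + 1/276673 = -8134186199/276673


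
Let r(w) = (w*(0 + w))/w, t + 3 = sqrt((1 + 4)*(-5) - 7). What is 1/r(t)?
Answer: -3/41 - 4*I*sqrt(2)/41 ≈ -0.073171 - 0.13797*I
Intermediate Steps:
t = -3 + 4*I*sqrt(2) (t = -3 + sqrt((1 + 4)*(-5) - 7) = -3 + sqrt(5*(-5) - 7) = -3 + sqrt(-25 - 7) = -3 + sqrt(-32) = -3 + 4*I*sqrt(2) ≈ -3.0 + 5.6569*I)
r(w) = w (r(w) = (w*w)/w = w**2/w = w)
1/r(t) = 1/(-3 + 4*I*sqrt(2))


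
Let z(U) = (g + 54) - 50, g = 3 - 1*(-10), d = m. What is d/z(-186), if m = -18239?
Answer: -18239/17 ≈ -1072.9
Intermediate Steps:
d = -18239
g = 13 (g = 3 + 10 = 13)
z(U) = 17 (z(U) = (13 + 54) - 50 = 67 - 50 = 17)
d/z(-186) = -18239/17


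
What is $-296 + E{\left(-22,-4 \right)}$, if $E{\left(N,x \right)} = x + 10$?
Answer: $-290$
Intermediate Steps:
$E{\left(N,x \right)} = 10 + x$
$-296 + E{\left(-22,-4 \right)} = -296 + \left(10 - 4\right) = -296 + 6 = -290$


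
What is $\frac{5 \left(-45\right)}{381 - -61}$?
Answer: $- \frac{225}{442} \approx -0.50905$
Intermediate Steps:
$\frac{5 \left(-45\right)}{381 - -61} = - \frac{225}{381 + 61} = - \frac{225}{442}$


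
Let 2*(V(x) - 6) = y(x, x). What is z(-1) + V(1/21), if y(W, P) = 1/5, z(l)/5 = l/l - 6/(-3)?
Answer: 211/10 ≈ 21.100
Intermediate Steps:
z(l) = 15 (z(l) = 5*(l/l - 6/(-3)) = 5*(1 - 6*(-1/3)) = 5*(1 + 2) = 5*3 = 15)
y(W, P) = 1/5
V(x) = 61/10 (V(x) = 6 + (1/2)*(1/5) = 6 + 1/10 = 61/10)
z(-1) + V(1/21) = 15 + 61/10 = 211/10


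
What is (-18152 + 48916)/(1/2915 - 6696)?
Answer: -89677060/19518839 ≈ -4.5944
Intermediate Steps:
(-18152 + 48916)/(1/2915 - 6696) = 30764/(1/2915 - 6696) = 30764/(-19518839/2915) = 30764*(-2915/19518839) = -89677060/19518839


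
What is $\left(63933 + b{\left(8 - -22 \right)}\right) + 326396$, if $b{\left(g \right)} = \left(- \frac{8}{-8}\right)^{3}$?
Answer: $390330$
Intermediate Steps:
$b{\left(g \right)} = 1$ ($b{\left(g \right)} = \left(\left(-8\right) \left(- \frac{1}{8}\right)\right)^{3} = 1^{3} = 1$)
$\left(63933 + b{\left(8 - -22 \right)}\right) + 326396 = \left(63933 + 1\right) + 326396 = 63934 + 326396 = 390330$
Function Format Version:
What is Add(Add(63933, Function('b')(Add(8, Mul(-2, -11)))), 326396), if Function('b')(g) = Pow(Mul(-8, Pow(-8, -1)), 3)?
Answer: 390330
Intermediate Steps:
Function('b')(g) = 1 (Function('b')(g) = Pow(Mul(-8, Rational(-1, 8)), 3) = Pow(1, 3) = 1)
Add(Add(63933, Function('b')(Add(8, Mul(-2, -11)))), 326396) = Add(Add(63933, 1), 326396) = Add(63934, 326396) = 390330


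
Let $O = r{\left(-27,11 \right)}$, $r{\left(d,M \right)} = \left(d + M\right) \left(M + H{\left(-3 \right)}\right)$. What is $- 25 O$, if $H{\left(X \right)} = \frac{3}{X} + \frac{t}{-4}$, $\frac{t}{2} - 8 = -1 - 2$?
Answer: $3000$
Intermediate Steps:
$t = 10$ ($t = 16 + 2 \left(-1 - 2\right) = 16 + 2 \left(-3\right) = 16 - 6 = 10$)
$H{\left(X \right)} = - \frac{5}{2} + \frac{3}{X}$ ($H{\left(X \right)} = \frac{3}{X} + \frac{10}{-4} = \frac{3}{X} + 10 \left(- \frac{1}{4}\right) = \frac{3}{X} - \frac{5}{2} = - \frac{5}{2} + \frac{3}{X}$)
$r{\left(d,M \right)} = \left(- \frac{7}{2} + M\right) \left(M + d\right)$ ($r{\left(d,M \right)} = \left(d + M\right) \left(M - \left(\frac{5}{2} - \frac{3}{-3}\right)\right) = \left(M + d\right) \left(M + \left(- \frac{5}{2} + 3 \left(- \frac{1}{3}\right)\right)\right) = \left(M + d\right) \left(M - \frac{7}{2}\right) = \left(M + d\right) \left(- \frac{7}{2} + M\right) = \left(- \frac{7}{2} + M\right) \left(M + d\right)$)
$O = -120$ ($O = 11^{2} - \frac{77}{2} - - \frac{189}{2} + 11 \left(-27\right) = 121 - \frac{77}{2} + \frac{189}{2} - 297 = -120$)
$- 25 O = \left(-25\right) \left(-120\right) = 3000$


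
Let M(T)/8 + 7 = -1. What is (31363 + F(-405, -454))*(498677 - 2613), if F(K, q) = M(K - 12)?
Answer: 15526307136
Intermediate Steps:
M(T) = -64 (M(T) = -56 + 8*(-1) = -56 - 8 = -64)
F(K, q) = -64
(31363 + F(-405, -454))*(498677 - 2613) = (31363 - 64)*(498677 - 2613) = 31299*496064 = 15526307136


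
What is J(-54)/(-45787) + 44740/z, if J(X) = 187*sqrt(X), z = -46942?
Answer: -22370/23471 - 561*I*sqrt(6)/45787 ≈ -0.95309 - 0.030012*I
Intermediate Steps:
J(-54)/(-45787) + 44740/z = (187*sqrt(-54))/(-45787) + 44740/(-46942) = (187*(3*I*sqrt(6)))*(-1/45787) + 44740*(-1/46942) = (561*I*sqrt(6))*(-1/45787) - 22370/23471 = -561*I*sqrt(6)/45787 - 22370/23471 = -22370/23471 - 561*I*sqrt(6)/45787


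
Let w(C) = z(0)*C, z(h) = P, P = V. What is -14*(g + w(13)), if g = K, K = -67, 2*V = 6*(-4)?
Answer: 3122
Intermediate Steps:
V = -12 (V = (6*(-4))/2 = (1/2)*(-24) = -12)
g = -67
P = -12
z(h) = -12
w(C) = -12*C
-14*(g + w(13)) = -14*(-67 - 12*13) = -14*(-67 - 156) = -14*(-223) = 3122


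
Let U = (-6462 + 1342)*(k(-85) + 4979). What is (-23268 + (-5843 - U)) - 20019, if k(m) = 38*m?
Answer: 8905750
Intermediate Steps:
U = -8954880 (U = (-6462 + 1342)*(38*(-85) + 4979) = -5120*(-3230 + 4979) = -5120*1749 = -8954880)
(-23268 + (-5843 - U)) - 20019 = (-23268 + (-5843 - 1*(-8954880))) - 20019 = (-23268 + (-5843 + 8954880)) - 20019 = (-23268 + 8949037) - 20019 = 8925769 - 20019 = 8905750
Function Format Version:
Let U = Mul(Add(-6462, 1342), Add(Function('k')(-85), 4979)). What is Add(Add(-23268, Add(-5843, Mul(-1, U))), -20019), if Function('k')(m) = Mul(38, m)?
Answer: 8905750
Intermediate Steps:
U = -8954880 (U = Mul(Add(-6462, 1342), Add(Mul(38, -85), 4979)) = Mul(-5120, Add(-3230, 4979)) = Mul(-5120, 1749) = -8954880)
Add(Add(-23268, Add(-5843, Mul(-1, U))), -20019) = Add(Add(-23268, Add(-5843, Mul(-1, -8954880))), -20019) = Add(Add(-23268, Add(-5843, 8954880)), -20019) = Add(Add(-23268, 8949037), -20019) = Add(8925769, -20019) = 8905750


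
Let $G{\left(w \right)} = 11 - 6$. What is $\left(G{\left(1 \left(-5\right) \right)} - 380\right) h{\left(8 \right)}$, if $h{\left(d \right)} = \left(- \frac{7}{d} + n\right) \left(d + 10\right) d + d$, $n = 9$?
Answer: $-441750$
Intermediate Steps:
$G{\left(w \right)} = 5$
$h{\left(d \right)} = d + d \left(9 - \frac{7}{d}\right) \left(10 + d\right)$ ($h{\left(d \right)} = \left(- \frac{7}{d} + 9\right) \left(d + 10\right) d + d = \left(9 - \frac{7}{d}\right) \left(10 + d\right) d + d = d \left(9 - \frac{7}{d}\right) \left(10 + d\right) + d = d + d \left(9 - \frac{7}{d}\right) \left(10 + d\right)$)
$\left(G{\left(1 \left(-5\right) \right)} - 380\right) h{\left(8 \right)} = \left(5 - 380\right) \left(-70 + 9 \cdot 8^{2} + 84 \cdot 8\right) = - 375 \left(-70 + 9 \cdot 64 + 672\right) = - 375 \left(-70 + 576 + 672\right) = \left(-375\right) 1178 = -441750$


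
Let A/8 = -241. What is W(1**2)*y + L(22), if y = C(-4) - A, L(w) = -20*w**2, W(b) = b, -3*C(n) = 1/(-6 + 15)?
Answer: -209305/27 ≈ -7752.0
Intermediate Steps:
A = -1928 (A = 8*(-241) = -1928)
C(n) = -1/27 (C(n) = -1/(3*(-6 + 15)) = -1/3/9 = -1/3*1/9 = -1/27)
y = 52055/27 (y = -1/27 - 1*(-1928) = -1/27 + 1928 = 52055/27 ≈ 1928.0)
W(1**2)*y + L(22) = 1**2*(52055/27) - 20*22**2 = 1*(52055/27) - 20*484 = 52055/27 - 9680 = -209305/27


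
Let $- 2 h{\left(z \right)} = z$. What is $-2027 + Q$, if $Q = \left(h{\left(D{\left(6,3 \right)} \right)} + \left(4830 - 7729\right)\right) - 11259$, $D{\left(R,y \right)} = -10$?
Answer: $-16180$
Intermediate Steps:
$h{\left(z \right)} = - \frac{z}{2}$
$Q = -14153$ ($Q = \left(\left(- \frac{1}{2}\right) \left(-10\right) + \left(4830 - 7729\right)\right) - 11259 = \left(5 - 2899\right) - 11259 = -2894 - 11259 = -14153$)
$-2027 + Q = -2027 - 14153 = -16180$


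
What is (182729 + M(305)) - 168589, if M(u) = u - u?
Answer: 14140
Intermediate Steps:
M(u) = 0
(182729 + M(305)) - 168589 = (182729 + 0) - 168589 = 182729 - 168589 = 14140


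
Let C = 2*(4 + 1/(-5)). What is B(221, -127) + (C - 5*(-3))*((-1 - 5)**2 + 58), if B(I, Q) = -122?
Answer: 10012/5 ≈ 2002.4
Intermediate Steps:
C = 38/5 (C = 2*(4 - 1/5) = 2*(19/5) = 38/5 ≈ 7.6000)
B(221, -127) + (C - 5*(-3))*((-1 - 5)**2 + 58) = -122 + (38/5 - 5*(-3))*((-1 - 5)**2 + 58) = -122 + (38/5 + 15)*((-6)**2 + 58) = -122 + 113*(36 + 58)/5 = -122 + (113/5)*94 = -122 + 10622/5 = 10012/5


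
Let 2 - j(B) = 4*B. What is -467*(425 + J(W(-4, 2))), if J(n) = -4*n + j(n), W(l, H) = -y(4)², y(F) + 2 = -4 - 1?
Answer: -382473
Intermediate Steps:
y(F) = -7 (y(F) = -2 + (-4 - 1) = -2 - 5 = -7)
j(B) = 2 - 4*B
W(l, H) = -49 (W(l, H) = -1*(-7)² = -1*49 = -49)
J(n) = 2 - 8*n (J(n) = -4*n + (2 - 4*n) = 2 - 8*n)
-467*(425 + J(W(-4, 2))) = -467*(425 + (2 - 8*(-49))) = -467*(425 + (2 + 392)) = -467*(425 + 394) = -467*819 = -382473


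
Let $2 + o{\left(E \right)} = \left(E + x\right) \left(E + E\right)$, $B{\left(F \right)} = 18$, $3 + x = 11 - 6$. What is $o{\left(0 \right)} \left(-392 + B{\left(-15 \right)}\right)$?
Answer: $748$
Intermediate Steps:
$x = 2$ ($x = -3 + \left(11 - 6\right) = -3 + 5 = 2$)
$o{\left(E \right)} = -2 + 2 E \left(2 + E\right)$ ($o{\left(E \right)} = -2 + \left(E + 2\right) \left(E + E\right) = -2 + \left(2 + E\right) 2 E = -2 + 2 E \left(2 + E\right)$)
$o{\left(0 \right)} \left(-392 + B{\left(-15 \right)}\right) = \left(-2 + 2 \cdot 0^{2} + 4 \cdot 0\right) \left(-392 + 18\right) = \left(-2 + 2 \cdot 0 + 0\right) \left(-374\right) = \left(-2 + 0 + 0\right) \left(-374\right) = \left(-2\right) \left(-374\right) = 748$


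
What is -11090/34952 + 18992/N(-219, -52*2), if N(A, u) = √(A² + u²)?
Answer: -5545/17476 + 18992*√58777/58777 ≈ 78.020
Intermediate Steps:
-11090/34952 + 18992/N(-219, -52*2) = -11090/34952 + 18992/(√((-219)² + (-52*2)²)) = -11090*1/34952 + 18992/(√(47961 + (-104)²)) = -5545/17476 + 18992/(√(47961 + 10816)) = -5545/17476 + 18992/(√58777) = -5545/17476 + 18992*(√58777/58777) = -5545/17476 + 18992*√58777/58777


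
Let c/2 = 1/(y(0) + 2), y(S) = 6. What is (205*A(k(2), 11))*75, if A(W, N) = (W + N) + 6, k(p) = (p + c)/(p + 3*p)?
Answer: 8502375/32 ≈ 2.6570e+5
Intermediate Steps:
c = ¼ (c = 2/(6 + 2) = 2/8 = 2*(⅛) = ¼ ≈ 0.25000)
k(p) = (¼ + p)/(4*p) (k(p) = (p + ¼)/(p + 3*p) = (¼ + p)/((4*p)) = (¼ + p)*(1/(4*p)) = (¼ + p)/(4*p))
A(W, N) = 6 + N + W (A(W, N) = (N + W) + 6 = 6 + N + W)
(205*A(k(2), 11))*75 = (205*(6 + 11 + (1/16)*(1 + 4*2)/2))*75 = (205*(6 + 11 + (1/16)*(½)*(1 + 8)))*75 = (205*(6 + 11 + (1/16)*(½)*9))*75 = (205*(6 + 11 + 9/32))*75 = (205*(553/32))*75 = (113365/32)*75 = 8502375/32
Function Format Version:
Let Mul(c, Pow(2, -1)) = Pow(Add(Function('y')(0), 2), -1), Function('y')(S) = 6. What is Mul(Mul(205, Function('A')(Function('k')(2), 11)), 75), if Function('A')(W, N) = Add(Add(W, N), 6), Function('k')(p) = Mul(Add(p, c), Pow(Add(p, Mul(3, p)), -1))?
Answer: Rational(8502375, 32) ≈ 2.6570e+5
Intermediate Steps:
c = Rational(1, 4) (c = Mul(2, Pow(Add(6, 2), -1)) = Mul(2, Pow(8, -1)) = Mul(2, Rational(1, 8)) = Rational(1, 4) ≈ 0.25000)
Function('k')(p) = Mul(Rational(1, 4), Pow(p, -1), Add(Rational(1, 4), p)) (Function('k')(p) = Mul(Add(p, Rational(1, 4)), Pow(Add(p, Mul(3, p)), -1)) = Mul(Add(Rational(1, 4), p), Pow(Mul(4, p), -1)) = Mul(Add(Rational(1, 4), p), Mul(Rational(1, 4), Pow(p, -1))) = Mul(Rational(1, 4), Pow(p, -1), Add(Rational(1, 4), p)))
Function('A')(W, N) = Add(6, N, W) (Function('A')(W, N) = Add(Add(N, W), 6) = Add(6, N, W))
Mul(Mul(205, Function('A')(Function('k')(2), 11)), 75) = Mul(Mul(205, Add(6, 11, Mul(Rational(1, 16), Pow(2, -1), Add(1, Mul(4, 2))))), 75) = Mul(Mul(205, Add(6, 11, Mul(Rational(1, 16), Rational(1, 2), Add(1, 8)))), 75) = Mul(Mul(205, Add(6, 11, Mul(Rational(1, 16), Rational(1, 2), 9))), 75) = Mul(Mul(205, Add(6, 11, Rational(9, 32))), 75) = Mul(Mul(205, Rational(553, 32)), 75) = Mul(Rational(113365, 32), 75) = Rational(8502375, 32)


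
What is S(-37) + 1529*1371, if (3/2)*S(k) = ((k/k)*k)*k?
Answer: 6291515/3 ≈ 2.0972e+6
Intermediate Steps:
S(k) = 2*k²/3 (S(k) = 2*(((k/k)*k)*k)/3 = 2*((1*k)*k)/3 = 2*(k*k)/3 = 2*k²/3)
S(-37) + 1529*1371 = (⅔)*(-37)² + 1529*1371 = (⅔)*1369 + 2096259 = 2738/3 + 2096259 = 6291515/3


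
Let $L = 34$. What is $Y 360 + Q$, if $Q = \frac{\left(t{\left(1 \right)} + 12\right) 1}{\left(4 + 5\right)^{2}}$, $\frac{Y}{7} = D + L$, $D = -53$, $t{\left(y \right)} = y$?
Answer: $- \frac{3878267}{81} \approx -47880.0$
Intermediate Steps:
$Y = -133$ ($Y = 7 \left(-53 + 34\right) = 7 \left(-19\right) = -133$)
$Q = \frac{13}{81}$ ($Q = \frac{\left(1 + 12\right) 1}{\left(4 + 5\right)^{2}} = \frac{13 \cdot 1}{9^{2}} = \frac{13}{81} \approx 0.16049$)
$Y 360 + Q = \left(-133\right) 360 + \frac{13}{81} = -47880 + \frac{13}{81} = - \frac{3878267}{81}$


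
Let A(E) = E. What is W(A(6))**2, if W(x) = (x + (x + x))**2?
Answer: 104976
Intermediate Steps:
W(x) = 9*x**2 (W(x) = (x + 2*x)**2 = (3*x)**2 = 9*x**2)
W(A(6))**2 = (9*6**2)**2 = (9*36)**2 = 324**2 = 104976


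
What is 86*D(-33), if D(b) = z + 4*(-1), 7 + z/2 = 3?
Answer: -1032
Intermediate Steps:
z = -8 (z = -14 + 2*3 = -14 + 6 = -8)
D(b) = -12 (D(b) = -8 + 4*(-1) = -8 - 4 = -12)
86*D(-33) = 86*(-12) = -1032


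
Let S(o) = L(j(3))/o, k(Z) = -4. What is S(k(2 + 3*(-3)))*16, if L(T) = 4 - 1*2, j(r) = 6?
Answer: -8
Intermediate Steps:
L(T) = 2 (L(T) = 4 - 2 = 2)
S(o) = 2/o
S(k(2 + 3*(-3)))*16 = (2/(-4))*16 = (2*(-1/4))*16 = -1/2*16 = -8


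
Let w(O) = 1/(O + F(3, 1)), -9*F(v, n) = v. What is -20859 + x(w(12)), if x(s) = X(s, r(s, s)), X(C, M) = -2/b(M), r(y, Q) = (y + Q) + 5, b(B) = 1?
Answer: -20861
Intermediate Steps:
F(v, n) = -v/9
r(y, Q) = 5 + Q + y (r(y, Q) = (Q + y) + 5 = 5 + Q + y)
X(C, M) = -2 (X(C, M) = -2/1 = -2*1 = -2)
w(O) = 1/(-⅓ + O) (w(O) = 1/(O - ⅑*3) = 1/(O - ⅓) = 1/(-⅓ + O))
x(s) = -2
-20859 + x(w(12)) = -20859 - 2 = -20861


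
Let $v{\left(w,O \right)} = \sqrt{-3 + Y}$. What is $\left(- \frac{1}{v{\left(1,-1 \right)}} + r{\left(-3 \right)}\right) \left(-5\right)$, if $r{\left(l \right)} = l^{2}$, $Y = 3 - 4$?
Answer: $-45 - \frac{5 i}{2} \approx -45.0 - 2.5 i$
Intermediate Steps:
$Y = -1$
$v{\left(w,O \right)} = 2 i$ ($v{\left(w,O \right)} = \sqrt{-3 - 1} = \sqrt{-4} = 2 i$)
$\left(- \frac{1}{v{\left(1,-1 \right)}} + r{\left(-3 \right)}\right) \left(-5\right) = \left(- \frac{1}{2 i} + \left(-3\right)^{2}\right) \left(-5\right) = \left(- \frac{\left(-1\right) i}{2} + 9\right) \left(-5\right) = \left(\frac{i}{2} + 9\right) \left(-5\right) = \left(9 + \frac{i}{2}\right) \left(-5\right) = -45 - \frac{5 i}{2}$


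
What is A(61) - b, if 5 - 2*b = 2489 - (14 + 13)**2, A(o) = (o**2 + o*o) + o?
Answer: 16761/2 ≈ 8380.5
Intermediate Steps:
A(o) = o + 2*o**2 (A(o) = (o**2 + o**2) + o = 2*o**2 + o = o + 2*o**2)
b = -1755/2 (b = 5/2 - (2489 - (14 + 13)**2)/2 = 5/2 - (2489 - 1*27**2)/2 = 5/2 - (2489 - 1*729)/2 = 5/2 - (2489 - 729)/2 = 5/2 - 1/2*1760 = 5/2 - 880 = -1755/2 ≈ -877.50)
A(61) - b = 61*(1 + 2*61) - 1*(-1755/2) = 61*(1 + 122) + 1755/2 = 61*123 + 1755/2 = 7503 + 1755/2 = 16761/2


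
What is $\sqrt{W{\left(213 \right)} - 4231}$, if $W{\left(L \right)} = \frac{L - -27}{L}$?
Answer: $\frac{21 i \sqrt{48351}}{71} \approx 65.037 i$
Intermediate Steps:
$W{\left(L \right)} = \frac{27 + L}{L}$ ($W{\left(L \right)} = \frac{L + 27}{L} = \frac{27 + L}{L}$)
$\sqrt{W{\left(213 \right)} - 4231} = \sqrt{\frac{27 + 213}{213} - 4231} = \sqrt{\frac{1}{213} \cdot 240 - 4231} = \sqrt{\frac{80}{71} - 4231} = \sqrt{- \frac{300321}{71}} = \frac{21 i \sqrt{48351}}{71}$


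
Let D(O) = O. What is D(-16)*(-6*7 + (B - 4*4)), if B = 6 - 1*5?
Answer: 912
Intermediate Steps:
B = 1 (B = 6 - 5 = 1)
D(-16)*(-6*7 + (B - 4*4)) = -16*(-6*7 + (1 - 4*4)) = -16*(-42 + (1 - 16)) = -16*(-42 - 15) = -16*(-57) = 912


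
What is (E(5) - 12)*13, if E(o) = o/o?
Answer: -143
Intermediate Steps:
E(o) = 1
(E(5) - 12)*13 = (1 - 12)*13 = -11*13 = -143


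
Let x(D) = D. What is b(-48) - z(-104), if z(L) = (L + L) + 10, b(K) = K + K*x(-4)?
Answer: 342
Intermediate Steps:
b(K) = -3*K (b(K) = K + K*(-4) = K - 4*K = -3*K)
z(L) = 10 + 2*L (z(L) = 2*L + 10 = 10 + 2*L)
b(-48) - z(-104) = -3*(-48) - (10 + 2*(-104)) = 144 - (10 - 208) = 144 - 1*(-198) = 144 + 198 = 342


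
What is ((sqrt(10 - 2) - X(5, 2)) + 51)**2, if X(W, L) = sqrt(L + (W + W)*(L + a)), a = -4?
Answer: 2591 - 24*I + sqrt(2)*(204 - 306*I) ≈ 2879.5 - 456.75*I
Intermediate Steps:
X(W, L) = sqrt(L + 2*W*(-4 + L)) (X(W, L) = sqrt(L + (W + W)*(L - 4)) = sqrt(L + (2*W)*(-4 + L)) = sqrt(L + 2*W*(-4 + L)))
((sqrt(10 - 2) - X(5, 2)) + 51)**2 = ((sqrt(10 - 2) - sqrt(2 - 8*5 + 2*2*5)) + 51)**2 = ((sqrt(8) - sqrt(2 - 40 + 20)) + 51)**2 = ((2*sqrt(2) - sqrt(-18)) + 51)**2 = ((2*sqrt(2) - 3*I*sqrt(2)) + 51)**2 = (51 + 2*sqrt(2) - 3*I*sqrt(2))**2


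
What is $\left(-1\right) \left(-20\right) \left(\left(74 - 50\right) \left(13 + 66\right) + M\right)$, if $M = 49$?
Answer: $38900$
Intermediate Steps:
$\left(-1\right) \left(-20\right) \left(\left(74 - 50\right) \left(13 + 66\right) + M\right) = \left(-1\right) \left(-20\right) \left(\left(74 - 50\right) \left(13 + 66\right) + 49\right) = 20 \left(24 \cdot 79 + 49\right) = 20 \left(1896 + 49\right) = 20 \cdot 1945 = 38900$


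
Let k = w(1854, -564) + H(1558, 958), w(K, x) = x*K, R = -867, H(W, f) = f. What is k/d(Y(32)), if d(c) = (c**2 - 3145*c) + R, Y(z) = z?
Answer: 1044698/100483 ≈ 10.397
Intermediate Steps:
w(K, x) = K*x
d(c) = -867 + c**2 - 3145*c (d(c) = (c**2 - 3145*c) - 867 = -867 + c**2 - 3145*c)
k = -1044698 (k = 1854*(-564) + 958 = -1045656 + 958 = -1044698)
k/d(Y(32)) = -1044698/(-867 + 32**2 - 3145*32) = -1044698/(-867 + 1024 - 100640) = -1044698/(-100483) = -1044698*(-1/100483) = 1044698/100483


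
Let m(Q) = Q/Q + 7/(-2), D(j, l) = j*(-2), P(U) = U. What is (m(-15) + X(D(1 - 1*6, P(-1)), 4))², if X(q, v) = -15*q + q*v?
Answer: 50625/4 ≈ 12656.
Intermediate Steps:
D(j, l) = -2*j
m(Q) = -5/2 (m(Q) = 1 + 7*(-½) = 1 - 7/2 = -5/2)
(m(-15) + X(D(1 - 1*6, P(-1)), 4))² = (-5/2 + (-2*(1 - 1*6))*(-15 + 4))² = (-5/2 - 2*(1 - 6)*(-11))² = (-5/2 - 2*(-5)*(-11))² = (-5/2 + 10*(-11))² = (-5/2 - 110)² = (-225/2)² = 50625/4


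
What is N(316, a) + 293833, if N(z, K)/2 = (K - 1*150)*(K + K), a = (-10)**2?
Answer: 273833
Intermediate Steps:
a = 100
N(z, K) = 4*K*(-150 + K) (N(z, K) = 2*((K - 1*150)*(K + K)) = 2*((K - 150)*(2*K)) = 2*((-150 + K)*(2*K)) = 2*(2*K*(-150 + K)) = 4*K*(-150 + K))
N(316, a) + 293833 = 4*100*(-150 + 100) + 293833 = 4*100*(-50) + 293833 = -20000 + 293833 = 273833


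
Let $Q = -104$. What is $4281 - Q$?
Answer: $4385$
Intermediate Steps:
$4281 - Q = 4281 - -104 = 4281 + 104 = 4385$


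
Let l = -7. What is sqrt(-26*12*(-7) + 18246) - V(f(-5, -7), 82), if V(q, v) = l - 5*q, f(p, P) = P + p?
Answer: -53 + 3*sqrt(2270) ≈ 89.934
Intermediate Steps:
V(q, v) = -7 - 5*q
sqrt(-26*12*(-7) + 18246) - V(f(-5, -7), 82) = sqrt(-26*12*(-7) + 18246) - (-7 - 5*(-7 - 5)) = sqrt(-312*(-7) + 18246) - (-7 - 5*(-12)) = sqrt(2184 + 18246) - (-7 + 60) = sqrt(20430) - 1*53 = 3*sqrt(2270) - 53 = -53 + 3*sqrt(2270)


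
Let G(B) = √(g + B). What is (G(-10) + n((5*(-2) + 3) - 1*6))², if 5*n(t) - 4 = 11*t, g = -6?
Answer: 18921/25 - 1112*I/5 ≈ 756.84 - 222.4*I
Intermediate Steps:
n(t) = ⅘ + 11*t/5 (n(t) = ⅘ + (11*t)/5 = ⅘ + 11*t/5)
G(B) = √(-6 + B)
(G(-10) + n((5*(-2) + 3) - 1*6))² = (√(-6 - 10) + (⅘ + 11*((5*(-2) + 3) - 1*6)/5))² = (√(-16) + (⅘ + 11*((-10 + 3) - 6)/5))² = (4*I + (⅘ + 11*(-7 - 6)/5))² = (4*I + (⅘ + (11/5)*(-13)))² = (4*I + (⅘ - 143/5))² = (4*I - 139/5)² = (-139/5 + 4*I)²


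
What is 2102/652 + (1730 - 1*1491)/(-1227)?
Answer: 1211663/400002 ≈ 3.0291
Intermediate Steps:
2102/652 + (1730 - 1*1491)/(-1227) = 2102*(1/652) + (1730 - 1491)*(-1/1227) = 1051/326 + 239*(-1/1227) = 1051/326 - 239/1227 = 1211663/400002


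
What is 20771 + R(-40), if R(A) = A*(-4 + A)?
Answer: 22531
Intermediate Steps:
20771 + R(-40) = 20771 - 40*(-4 - 40) = 20771 - 40*(-44) = 20771 + 1760 = 22531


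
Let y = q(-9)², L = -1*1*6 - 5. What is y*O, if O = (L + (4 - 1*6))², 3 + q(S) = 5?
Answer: 676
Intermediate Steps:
q(S) = 2 (q(S) = -3 + 5 = 2)
L = -11 (L = -1*6 - 5 = -6 - 5 = -11)
O = 169 (O = (-11 + (4 - 1*6))² = (-11 + (4 - 6))² = (-11 - 2)² = (-13)² = 169)
y = 4 (y = 2² = 4)
y*O = 4*169 = 676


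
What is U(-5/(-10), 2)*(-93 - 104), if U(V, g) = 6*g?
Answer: -2364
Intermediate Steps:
U(-5/(-10), 2)*(-93 - 104) = (6*2)*(-93 - 104) = 12*(-197) = -2364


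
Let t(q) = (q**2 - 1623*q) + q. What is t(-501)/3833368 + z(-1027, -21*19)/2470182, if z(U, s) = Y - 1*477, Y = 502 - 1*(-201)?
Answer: 119464033207/430414392408 ≈ 0.27756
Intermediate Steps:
Y = 703 (Y = 502 + 201 = 703)
t(q) = q**2 - 1622*q
z(U, s) = 226 (z(U, s) = 703 - 1*477 = 703 - 477 = 226)
t(-501)/3833368 + z(-1027, -21*19)/2470182 = -501*(-1622 - 501)/3833368 + 226/2470182 = -501*(-2123)*(1/3833368) + 226*(1/2470182) = 1063623*(1/3833368) + 113/1235091 = 96693/348488 + 113/1235091 = 119464033207/430414392408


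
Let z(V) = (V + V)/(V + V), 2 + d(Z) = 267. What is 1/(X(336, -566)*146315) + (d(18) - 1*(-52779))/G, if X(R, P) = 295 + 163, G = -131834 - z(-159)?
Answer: -710919743609/1766912523090 ≈ -0.40235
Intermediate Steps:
d(Z) = 265 (d(Z) = -2 + 267 = 265)
z(V) = 1 (z(V) = (2*V)/((2*V)) = (2*V)*(1/(2*V)) = 1)
G = -131835 (G = -131834 - 1*1 = -131834 - 1 = -131835)
X(R, P) = 458
1/(X(336, -566)*146315) + (d(18) - 1*(-52779))/G = 1/(458*146315) + (265 - 1*(-52779))/(-131835) = (1/458)*(1/146315) + (265 + 52779)*(-1/131835) = 1/67012270 + 53044*(-1/131835) = 1/67012270 - 53044/131835 = -710919743609/1766912523090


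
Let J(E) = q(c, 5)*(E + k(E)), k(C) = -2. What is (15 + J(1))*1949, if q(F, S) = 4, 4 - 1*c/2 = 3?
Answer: 21439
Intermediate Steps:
c = 2 (c = 8 - 2*3 = 8 - 6 = 2)
J(E) = -8 + 4*E (J(E) = 4*(E - 2) = 4*(-2 + E) = -8 + 4*E)
(15 + J(1))*1949 = (15 + (-8 + 4*1))*1949 = (15 + (-8 + 4))*1949 = (15 - 4)*1949 = 11*1949 = 21439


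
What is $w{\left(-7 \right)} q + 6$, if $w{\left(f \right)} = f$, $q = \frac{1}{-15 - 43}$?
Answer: $\frac{355}{58} \approx 6.1207$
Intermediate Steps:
$q = - \frac{1}{58}$ ($q = \frac{1}{-58} = - \frac{1}{58} \approx -0.017241$)
$w{\left(-7 \right)} q + 6 = \left(-7\right) \left(- \frac{1}{58}\right) + 6 = \frac{7}{58} + 6 = \frac{355}{58}$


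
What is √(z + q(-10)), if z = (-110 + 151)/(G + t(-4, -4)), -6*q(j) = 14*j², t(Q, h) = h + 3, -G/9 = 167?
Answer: I*√296924286/1128 ≈ 15.276*I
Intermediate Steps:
G = -1503 (G = -9*167 = -1503)
t(Q, h) = 3 + h
q(j) = -7*j²/3
z = -41/1504 (z = (-110 + 151)/(-1503 + (3 - 4)) = 41/(-1503 - 1) = 41/(-1504) = 41*(-1/1504) = -41/1504 ≈ -0.027261)
√(z + q(-10)) = √(-41/1504 - 7/3*(-10)²) = √(-41/1504 - 7/3*100) = √(-41/1504 - 700/3) = √(-1052923/4512) = I*√296924286/1128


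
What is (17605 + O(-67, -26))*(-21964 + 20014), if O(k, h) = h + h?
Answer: -34228350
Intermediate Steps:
O(k, h) = 2*h
(17605 + O(-67, -26))*(-21964 + 20014) = (17605 + 2*(-26))*(-21964 + 20014) = (17605 - 52)*(-1950) = 17553*(-1950) = -34228350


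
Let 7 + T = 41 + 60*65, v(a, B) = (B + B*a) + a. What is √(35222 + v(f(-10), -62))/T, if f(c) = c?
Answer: √730/562 ≈ 0.048076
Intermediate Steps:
v(a, B) = B + a + B*a
T = 3934 (T = -7 + (41 + 60*65) = -7 + (41 + 3900) = -7 + 3941 = 3934)
√(35222 + v(f(-10), -62))/T = √(35222 + (-62 - 10 - 62*(-10)))/3934 = √(35222 + (-62 - 10 + 620))*(1/3934) = √(35222 + 548)*(1/3934) = √35770*(1/3934) = (7*√730)*(1/3934) = √730/562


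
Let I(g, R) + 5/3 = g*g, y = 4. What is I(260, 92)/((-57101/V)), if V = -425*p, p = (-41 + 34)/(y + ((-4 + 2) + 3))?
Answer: -120663025/171303 ≈ -704.38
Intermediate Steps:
p = -7/5 (p = (-41 + 34)/(4 + ((-4 + 2) + 3)) = -7/(4 + (-2 + 3)) = -7/(4 + 1) = -7/5 ≈ -1.4000)
I(g, R) = -5/3 + g**2 (I(g, R) = -5/3 + g*g = -5/3 + g**2)
V = 595 (V = -425*(-7/5) = 595)
I(260, 92)/((-57101/V)) = (-5/3 + 260**2)/((-57101/595)) = (-5/3 + 67600)/((-57101*1/595)) = 202795/(3*(-57101/595)) = (202795/3)*(-595/57101) = -120663025/171303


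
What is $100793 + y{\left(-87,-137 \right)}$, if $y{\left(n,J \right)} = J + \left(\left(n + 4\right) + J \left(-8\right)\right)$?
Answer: $101669$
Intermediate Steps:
$y{\left(n,J \right)} = 4 + n - 7 J$ ($y{\left(n,J \right)} = J - \left(-4 - n + 8 J\right) = J + \left(4 + n - 8 J\right) = 4 + n - 7 J$)
$100793 + y{\left(-87,-137 \right)} = 100793 - -876 = 100793 + \left(4 - 87 + 959\right) = 100793 + 876 = 101669$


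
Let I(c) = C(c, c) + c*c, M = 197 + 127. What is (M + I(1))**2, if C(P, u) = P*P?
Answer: 106276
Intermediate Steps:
M = 324
C(P, u) = P**2
I(c) = 2*c**2 (I(c) = c**2 + c*c = c**2 + c**2 = 2*c**2)
(M + I(1))**2 = (324 + 2*1**2)**2 = (324 + 2*1)**2 = (324 + 2)**2 = 326**2 = 106276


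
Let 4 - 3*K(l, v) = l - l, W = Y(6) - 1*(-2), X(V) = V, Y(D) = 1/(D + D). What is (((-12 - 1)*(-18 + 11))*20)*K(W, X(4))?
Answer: 7280/3 ≈ 2426.7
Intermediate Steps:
Y(D) = 1/(2*D)
W = 25/12 (W = (½)/6 - 1*(-2) = (½)*(⅙) + 2 = 1/12 + 2 = 25/12 ≈ 2.0833)
K(l, v) = 4/3 (K(l, v) = 4/3 - (l - l)/3 = 4/3 - ⅓*0 = 4/3 + 0 = 4/3)
(((-12 - 1)*(-18 + 11))*20)*K(W, X(4)) = (((-12 - 1)*(-18 + 11))*20)*(4/3) = (-13*(-7)*20)*(4/3) = (91*20)*(4/3) = 1820*(4/3) = 7280/3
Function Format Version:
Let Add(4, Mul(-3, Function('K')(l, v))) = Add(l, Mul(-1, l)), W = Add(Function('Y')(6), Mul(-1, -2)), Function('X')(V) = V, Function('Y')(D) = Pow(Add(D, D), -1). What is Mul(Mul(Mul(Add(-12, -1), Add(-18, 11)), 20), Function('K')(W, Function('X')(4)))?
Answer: Rational(7280, 3) ≈ 2426.7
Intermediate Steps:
Function('Y')(D) = Mul(Rational(1, 2), Pow(D, -1)) (Function('Y')(D) = Pow(Mul(2, D), -1) = Mul(Rational(1, 2), Pow(D, -1)))
W = Rational(25, 12) (W = Add(Mul(Rational(1, 2), Pow(6, -1)), Mul(-1, -2)) = Add(Mul(Rational(1, 2), Rational(1, 6)), 2) = Add(Rational(1, 12), 2) = Rational(25, 12) ≈ 2.0833)
Function('K')(l, v) = Rational(4, 3) (Function('K')(l, v) = Add(Rational(4, 3), Mul(Rational(-1, 3), Add(l, Mul(-1, l)))) = Add(Rational(4, 3), Mul(Rational(-1, 3), 0)) = Add(Rational(4, 3), 0) = Rational(4, 3))
Mul(Mul(Mul(Add(-12, -1), Add(-18, 11)), 20), Function('K')(W, Function('X')(4))) = Mul(Mul(Mul(Add(-12, -1), Add(-18, 11)), 20), Rational(4, 3)) = Mul(Mul(Mul(-13, -7), 20), Rational(4, 3)) = Mul(Mul(91, 20), Rational(4, 3)) = Mul(1820, Rational(4, 3)) = Rational(7280, 3)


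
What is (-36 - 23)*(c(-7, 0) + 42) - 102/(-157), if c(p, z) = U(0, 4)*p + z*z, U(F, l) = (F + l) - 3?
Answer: -324103/157 ≈ -2064.4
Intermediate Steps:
U(F, l) = -3 + F + l
c(p, z) = p + z² (c(p, z) = (-3 + 0 + 4)*p + z*z = 1*p + z² = p + z²)
(-36 - 23)*(c(-7, 0) + 42) - 102/(-157) = (-36 - 23)*((-7 + 0²) + 42) - 102/(-157) = -59*((-7 + 0) + 42) - 1/157*(-102) = -59*(-7 + 42) + 102/157 = -59*35 + 102/157 = -2065 + 102/157 = -324103/157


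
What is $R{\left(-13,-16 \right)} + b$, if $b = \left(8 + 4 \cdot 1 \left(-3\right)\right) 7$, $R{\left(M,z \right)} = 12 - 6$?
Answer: $-22$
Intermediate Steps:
$R{\left(M,z \right)} = 6$ ($R{\left(M,z \right)} = 12 - 6 = 6$)
$b = -28$ ($b = \left(8 + 4 \left(-3\right)\right) 7 = \left(8 - 12\right) 7 = \left(-4\right) 7 = -28$)
$R{\left(-13,-16 \right)} + b = 6 - 28 = -22$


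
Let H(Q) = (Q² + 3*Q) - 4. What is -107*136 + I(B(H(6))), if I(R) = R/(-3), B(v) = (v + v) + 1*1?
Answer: -43757/3 ≈ -14586.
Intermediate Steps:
H(Q) = -4 + Q² + 3*Q
B(v) = 1 + 2*v (B(v) = 2*v + 1 = 1 + 2*v)
I(R) = -R/3 (I(R) = R*(-⅓) = -R/3)
-107*136 + I(B(H(6))) = -107*136 - (1 + 2*(-4 + 6² + 3*6))/3 = -14552 - (1 + 2*(-4 + 36 + 18))/3 = -14552 - (1 + 2*50)/3 = -14552 - (1 + 100)/3 = -14552 - ⅓*101 = -14552 - 101/3 = -43757/3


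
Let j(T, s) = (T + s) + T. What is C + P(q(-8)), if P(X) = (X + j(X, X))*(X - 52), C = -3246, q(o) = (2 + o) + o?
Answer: 450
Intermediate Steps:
q(o) = 2 + 2*o
j(T, s) = s + 2*T
P(X) = 4*X*(-52 + X) (P(X) = (X + (X + 2*X))*(X - 52) = (X + 3*X)*(-52 + X) = (4*X)*(-52 + X) = 4*X*(-52 + X))
C + P(q(-8)) = -3246 + 4*(2 + 2*(-8))*(-52 + (2 + 2*(-8))) = -3246 + 4*(2 - 16)*(-52 + (2 - 16)) = -3246 + 4*(-14)*(-52 - 14) = -3246 + 4*(-14)*(-66) = -3246 + 3696 = 450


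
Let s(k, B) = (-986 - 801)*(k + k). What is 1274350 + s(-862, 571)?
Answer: 4355138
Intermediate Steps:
s(k, B) = -3574*k
1274350 + s(-862, 571) = 1274350 - 3574*(-862) = 1274350 + 3080788 = 4355138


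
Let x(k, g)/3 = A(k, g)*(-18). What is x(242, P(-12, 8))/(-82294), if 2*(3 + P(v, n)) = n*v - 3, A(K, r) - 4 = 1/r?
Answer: 3762/1440145 ≈ 0.0026122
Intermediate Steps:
A(K, r) = 4 + 1/r
P(v, n) = -9/2 + n*v/2 (P(v, n) = -3 + (n*v - 3)/2 = -3 + (-3 + n*v)/2 = -3 + (-3/2 + n*v/2) = -9/2 + n*v/2)
x(k, g) = -216 - 54/g (x(k, g) = 3*((4 + 1/g)*(-18)) = 3*(-72 - 18/g) = -216 - 54/g)
x(242, P(-12, 8))/(-82294) = (-216 - 54/(-9/2 + (½)*8*(-12)))/(-82294) = (-216 - 54/(-9/2 - 48))*(-1/82294) = (-216 - 54/(-105/2))*(-1/82294) = (-216 - 54*(-2/105))*(-1/82294) = (-216 + 36/35)*(-1/82294) = -7524/35*(-1/82294) = 3762/1440145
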